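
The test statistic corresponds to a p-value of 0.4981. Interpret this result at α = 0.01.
Since p = 0.4981 > α = 0.01, fail to reject H₀.
There is insufficient evidence to reject the null hypothesis; the result is not statistically significant at the 0.01 level.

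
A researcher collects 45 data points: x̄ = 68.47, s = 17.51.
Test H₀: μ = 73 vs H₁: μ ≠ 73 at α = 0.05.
One-sample t-test:
H₀: μ = 73
H₁: μ ≠ 73
df = n - 1 = 44
t = (x̄ - μ₀) / (s/√n) = (68.47 - 73) / (17.51/√45) = -1.735
p-value = 0.0897

Since p-value > α = 0.05, we fail to reject H₀.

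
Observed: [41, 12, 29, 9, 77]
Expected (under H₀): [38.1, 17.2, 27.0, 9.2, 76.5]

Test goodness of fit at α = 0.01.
Chi-square goodness of fit test:
H₀: observed counts match expected distribution
H₁: observed counts differ from expected distribution
df = k - 1 = 4
χ² = Σ(O - E)²/E
   = (41 - 38.1)²/38.1 + (12 - 17.2)²/17.2 + (29 - 27.0)²/27.0 + (9 - 9.2)²/9.2 + (77 - 76.5)²/76.5
   = 0.221 + 1.572 + 0.148 + 0.004 + 0.003
   = 1.95
p-value = 0.7452

Since p-value > α = 0.01, we fail to reject H₀.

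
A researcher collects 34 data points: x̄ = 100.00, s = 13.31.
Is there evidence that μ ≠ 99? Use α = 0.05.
One-sample t-test:
H₀: μ = 99
H₁: μ ≠ 99
df = n - 1 = 33
t = (x̄ - μ₀) / (s/√n) = (100.00 - 99) / (13.31/√34) = 0.438
p-value = 0.6642

Since p-value > α = 0.05, we fail to reject H₀.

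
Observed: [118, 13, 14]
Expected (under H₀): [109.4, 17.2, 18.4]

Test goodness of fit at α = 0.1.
Chi-square goodness of fit test:
H₀: observed counts match expected distribution
H₁: observed counts differ from expected distribution
df = k - 1 = 2
χ² = Σ(O - E)²/E
   = (118 - 109.4)²/109.4 + (13 - 17.2)²/17.2 + (14 - 18.4)²/18.4
   = 0.676 + 1.026 + 1.052
   = 2.75
p-value = 0.2524

Since p-value > α = 0.1, we fail to reject H₀.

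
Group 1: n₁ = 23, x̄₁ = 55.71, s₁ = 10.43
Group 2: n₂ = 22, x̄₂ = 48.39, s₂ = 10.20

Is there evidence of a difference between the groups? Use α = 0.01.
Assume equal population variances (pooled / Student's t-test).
Student's two-sample t-test (equal variances):
H₀: μ₁ = μ₂
H₁: μ₁ ≠ μ₂
df = n₁ + n₂ - 2 = 43
Pooled variance s_p² = [(n₁-1)s₁² + (n₂-1)s₂²] / (n₁ + n₂ - 2) = [(22)(10.43²) + (21)(10.20²)] / 43 = 106.4676
SE = √(s_p²(1/n₁ + 1/n₂)) = √(106.4676 × (1/23 + 1/22)) = 3.0771
t = (x̄₁ - x̄₂) / SE = (55.71 - 48.39) / 3.0771 = 7.32 / 3.0771 = 2.379
p-value = 0.0219

Since p-value > α = 0.01, we fail to reject H₀.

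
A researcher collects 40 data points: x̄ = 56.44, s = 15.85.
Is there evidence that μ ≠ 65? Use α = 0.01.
One-sample t-test:
H₀: μ = 65
H₁: μ ≠ 65
df = n - 1 = 39
t = (x̄ - μ₀) / (s/√n) = (56.44 - 65) / (15.85/√40) = -3.416
p-value = 0.0015

Since p-value < α = 0.01, we reject H₀.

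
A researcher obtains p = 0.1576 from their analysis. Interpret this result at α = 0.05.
Since p = 0.1576 > α = 0.05, fail to reject H₀.
There is insufficient evidence to reject the null hypothesis; the result is not statistically significant at the 0.05 level.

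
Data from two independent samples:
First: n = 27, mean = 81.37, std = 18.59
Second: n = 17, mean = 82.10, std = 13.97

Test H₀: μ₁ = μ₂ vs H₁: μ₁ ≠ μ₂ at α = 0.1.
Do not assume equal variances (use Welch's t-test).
Welch's two-sample t-test:
H₀: μ₁ = μ₂
H₁: μ₁ ≠ μ₂
s₁²/n₁ = 18.59²/27 = 12.7996,  s₂²/n₂ = 13.97²/17 = 11.4801
SE = √(s₁²/n₁ + s₂²/n₂) = √(12.7996 + 11.4801) = 4.9274
df (Welch-Satterthwaite) = (s₁²/n₁ + s₂²/n₂)² / [(s₁²/n₁)²/(n₁-1) + (s₂²/n₂)²/(n₂-1)] ≈ 40.55
t = (x̄₁ - x̄₂) / SE = (81.37 - 82.10) / 4.9274 = -0.73 / 4.9274 = -0.148
p-value = 0.8830

Since p-value > α = 0.1, we fail to reject H₀.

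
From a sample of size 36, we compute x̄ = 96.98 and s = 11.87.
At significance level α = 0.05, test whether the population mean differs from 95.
One-sample t-test:
H₀: μ = 95
H₁: μ ≠ 95
df = n - 1 = 35
t = (x̄ - μ₀) / (s/√n) = (96.98 - 95) / (11.87/√36) = 1.001
p-value = 0.3238

Since p-value > α = 0.05, we fail to reject H₀.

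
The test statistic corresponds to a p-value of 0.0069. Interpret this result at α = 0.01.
Since p = 0.0069 < α = 0.01, reject H₀.
There is sufficient evidence to reject the null hypothesis; the result is statistically significant at the 0.01 level.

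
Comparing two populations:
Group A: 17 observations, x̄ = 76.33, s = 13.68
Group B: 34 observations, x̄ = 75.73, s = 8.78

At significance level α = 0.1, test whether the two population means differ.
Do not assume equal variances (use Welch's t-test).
Welch's two-sample t-test:
H₀: μ₁ = μ₂
H₁: μ₁ ≠ μ₂
s₁²/n₁ = 13.68²/17 = 11.0084,  s₂²/n₂ = 8.78²/34 = 2.2673
SE = √(s₁²/n₁ + s₂²/n₂) = √(11.0084 + 2.2673) = 3.6436
df (Welch-Satterthwaite) = (s₁²/n₁ + s₂²/n₂)² / [(s₁²/n₁)²/(n₁-1) + (s₂²/n₂)²/(n₂-1)] ≈ 22.80
t = (x̄₁ - x̄₂) / SE = (76.33 - 75.73) / 3.6436 = 0.60 / 3.6436 = 0.165
p-value = 0.8707

Since p-value > α = 0.1, we fail to reject H₀.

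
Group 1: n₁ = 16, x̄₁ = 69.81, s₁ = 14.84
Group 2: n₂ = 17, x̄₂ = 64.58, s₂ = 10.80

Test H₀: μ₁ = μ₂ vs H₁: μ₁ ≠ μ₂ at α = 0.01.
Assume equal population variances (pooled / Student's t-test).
Student's two-sample t-test (equal variances):
H₀: μ₁ = μ₂
H₁: μ₁ ≠ μ₂
df = n₁ + n₂ - 2 = 31
Pooled variance s_p² = [(n₁-1)s₁² + (n₂-1)s₂²] / (n₁ + n₂ - 2) = [(15)(14.84²) + (16)(10.80²)] / 31 = 166.7621
SE = √(s_p²(1/n₁ + 1/n₂)) = √(166.7621 × (1/16 + 1/17)) = 4.4980
t = (x̄₁ - x̄₂) / SE = (69.81 - 64.58) / 4.4980 = 5.23 / 4.4980 = 1.163
p-value = 0.2538

Since p-value > α = 0.01, we fail to reject H₀.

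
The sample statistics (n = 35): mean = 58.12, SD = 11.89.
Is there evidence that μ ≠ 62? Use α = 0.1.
One-sample t-test:
H₀: μ = 62
H₁: μ ≠ 62
df = n - 1 = 34
t = (x̄ - μ₀) / (s/√n) = (58.12 - 62) / (11.89/√35) = -1.931
p-value = 0.0619

Since p-value < α = 0.1, we reject H₀.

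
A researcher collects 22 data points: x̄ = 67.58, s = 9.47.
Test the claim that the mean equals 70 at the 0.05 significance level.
One-sample t-test:
H₀: μ = 70
H₁: μ ≠ 70
df = n - 1 = 21
t = (x̄ - μ₀) / (s/√n) = (67.58 - 70) / (9.47/√22) = -1.199
p-value = 0.2440

Since p-value > α = 0.05, we fail to reject H₀.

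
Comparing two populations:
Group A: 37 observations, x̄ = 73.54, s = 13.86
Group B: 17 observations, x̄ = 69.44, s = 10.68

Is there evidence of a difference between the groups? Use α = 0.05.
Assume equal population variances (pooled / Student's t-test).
Student's two-sample t-test (equal variances):
H₀: μ₁ = μ₂
H₁: μ₁ ≠ μ₂
df = n₁ + n₂ - 2 = 52
Pooled variance s_p² = [(n₁-1)s₁² + (n₂-1)s₂²] / (n₁ + n₂ - 2) = [(36)(13.86²) + (16)(10.68²)] / 52 = 168.0882
SE = √(s_p²(1/n₁ + 1/n₂)) = √(168.0882 × (1/37 + 1/17)) = 3.7987
t = (x̄₁ - x̄₂) / SE = (73.54 - 69.44) / 3.7987 = 4.10 / 3.7987 = 1.079
p-value = 0.2854

Since p-value > α = 0.05, we fail to reject H₀.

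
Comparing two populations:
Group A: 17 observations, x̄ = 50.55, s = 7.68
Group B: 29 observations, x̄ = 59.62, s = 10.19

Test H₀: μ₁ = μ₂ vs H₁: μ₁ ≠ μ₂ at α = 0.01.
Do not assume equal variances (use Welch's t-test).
Welch's two-sample t-test:
H₀: μ₁ = μ₂
H₁: μ₁ ≠ μ₂
s₁²/n₁ = 7.68²/17 = 3.4696,  s₂²/n₂ = 10.19²/29 = 3.5806
SE = √(s₁²/n₁ + s₂²/n₂) = √(3.4696 + 3.5806) = 2.6552
df (Welch-Satterthwaite) = (s₁²/n₁ + s₂²/n₂)² / [(s₁²/n₁)²/(n₁-1) + (s₂²/n₂)²/(n₂-1)] ≈ 41.07
t = (x̄₁ - x̄₂) / SE = (50.55 - 59.62) / 2.6552 = -9.07 / 2.6552 = -3.416
p-value = 0.0014

Since p-value < α = 0.01, we reject H₀.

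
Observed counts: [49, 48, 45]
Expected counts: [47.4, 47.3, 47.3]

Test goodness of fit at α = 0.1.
Chi-square goodness of fit test:
H₀: observed counts match expected distribution
H₁: observed counts differ from expected distribution
df = k - 1 = 2
χ² = Σ(O - E)²/E
   = (49 - 47.4)²/47.4 + (48 - 47.3)²/47.3 + (45 - 47.3)²/47.3
   = 0.054 + 0.010 + 0.112
   = 0.18
p-value = 0.9157

Since p-value > α = 0.1, we fail to reject H₀.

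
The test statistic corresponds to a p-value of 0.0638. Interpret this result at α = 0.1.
Since p = 0.0638 < α = 0.1, reject H₀.
There is sufficient evidence to reject the null hypothesis; the result is statistically significant at the 0.1 level.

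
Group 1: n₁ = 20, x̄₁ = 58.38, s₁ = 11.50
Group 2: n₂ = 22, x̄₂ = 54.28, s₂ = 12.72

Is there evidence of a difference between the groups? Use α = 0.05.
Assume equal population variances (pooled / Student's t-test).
Student's two-sample t-test (equal variances):
H₀: μ₁ = μ₂
H₁: μ₁ ≠ μ₂
df = n₁ + n₂ - 2 = 40
Pooled variance s_p² = [(n₁-1)s₁² + (n₂-1)s₂²] / (n₁ + n₂ - 2) = [(19)(11.50²) + (21)(12.72²)] / 40 = 147.7629
SE = √(s_p²(1/n₁ + 1/n₂)) = √(147.7629 × (1/20 + 1/22)) = 3.7556
t = (x̄₁ - x̄₂) / SE = (58.38 - 54.28) / 3.7556 = 4.10 / 3.7556 = 1.092
p-value = 0.2815

Since p-value > α = 0.05, we fail to reject H₀.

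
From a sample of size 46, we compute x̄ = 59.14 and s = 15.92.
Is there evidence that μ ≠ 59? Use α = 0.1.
One-sample t-test:
H₀: μ = 59
H₁: μ ≠ 59
df = n - 1 = 45
t = (x̄ - μ₀) / (s/√n) = (59.14 - 59) / (15.92/√46) = 0.060
p-value = 0.9527

Since p-value > α = 0.1, we fail to reject H₀.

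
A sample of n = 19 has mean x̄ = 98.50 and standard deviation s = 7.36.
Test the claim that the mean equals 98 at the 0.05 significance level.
One-sample t-test:
H₀: μ = 98
H₁: μ ≠ 98
df = n - 1 = 18
t = (x̄ - μ₀) / (s/√n) = (98.50 - 98) / (7.36/√19) = 0.296
p-value = 0.7705

Since p-value > α = 0.05, we fail to reject H₀.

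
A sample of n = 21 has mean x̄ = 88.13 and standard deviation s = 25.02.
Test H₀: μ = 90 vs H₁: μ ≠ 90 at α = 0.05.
One-sample t-test:
H₀: μ = 90
H₁: μ ≠ 90
df = n - 1 = 20
t = (x̄ - μ₀) / (s/√n) = (88.13 - 90) / (25.02/√21) = -0.343
p-value = 0.7355

Since p-value > α = 0.05, we fail to reject H₀.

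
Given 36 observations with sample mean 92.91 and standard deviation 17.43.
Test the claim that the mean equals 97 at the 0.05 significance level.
One-sample t-test:
H₀: μ = 97
H₁: μ ≠ 97
df = n - 1 = 35
t = (x̄ - μ₀) / (s/√n) = (92.91 - 97) / (17.43/√36) = -1.408
p-value = 0.1680

Since p-value > α = 0.05, we fail to reject H₀.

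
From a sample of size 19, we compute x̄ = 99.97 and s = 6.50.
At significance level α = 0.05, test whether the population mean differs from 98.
One-sample t-test:
H₀: μ = 98
H₁: μ ≠ 98
df = n - 1 = 18
t = (x̄ - μ₀) / (s/√n) = (99.97 - 98) / (6.50/√19) = 1.321
p-value = 0.2030

Since p-value > α = 0.05, we fail to reject H₀.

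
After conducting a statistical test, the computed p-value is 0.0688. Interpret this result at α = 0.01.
Since p = 0.0688 > α = 0.01, fail to reject H₀.
There is insufficient evidence to reject the null hypothesis; the result is not statistically significant at the 0.01 level.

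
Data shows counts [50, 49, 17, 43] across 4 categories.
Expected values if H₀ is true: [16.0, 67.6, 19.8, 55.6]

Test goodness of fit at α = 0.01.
Chi-square goodness of fit test:
H₀: observed counts match expected distribution
H₁: observed counts differ from expected distribution
df = k - 1 = 3
χ² = Σ(O - E)²/E
   = (50 - 16.0)²/16.0 + (49 - 67.6)²/67.6 + (17 - 19.8)²/19.8 + (43 - 55.6)²/55.6
   = 72.250 + 5.118 + 0.396 + 2.855
   = 80.62
p-value < 0.0001

Since p-value < α = 0.01, we reject H₀.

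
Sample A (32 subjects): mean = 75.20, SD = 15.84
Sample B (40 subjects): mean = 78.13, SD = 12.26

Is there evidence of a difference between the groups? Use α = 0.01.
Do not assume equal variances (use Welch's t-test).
Welch's two-sample t-test:
H₀: μ₁ = μ₂
H₁: μ₁ ≠ μ₂
s₁²/n₁ = 15.84²/32 = 7.8408,  s₂²/n₂ = 12.26²/40 = 3.7577
SE = √(s₁²/n₁ + s₂²/n₂) = √(7.8408 + 3.7577) = 3.4057
df (Welch-Satterthwaite) = (s₁²/n₁ + s₂²/n₂)² / [(s₁²/n₁)²/(n₁-1) + (s₂²/n₂)²/(n₂-1)] ≈ 57.36
t = (x̄₁ - x̄₂) / SE = (75.20 - 78.13) / 3.4057 = -2.93 / 3.4057 = -0.860
p-value = 0.3932

Since p-value > α = 0.01, we fail to reject H₀.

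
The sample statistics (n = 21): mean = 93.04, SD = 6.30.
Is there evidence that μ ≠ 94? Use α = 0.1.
One-sample t-test:
H₀: μ = 94
H₁: μ ≠ 94
df = n - 1 = 20
t = (x̄ - μ₀) / (s/√n) = (93.04 - 94) / (6.30/√21) = -0.698
p-value = 0.4930

Since p-value > α = 0.1, we fail to reject H₀.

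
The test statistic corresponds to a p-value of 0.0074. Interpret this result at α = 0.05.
Since p = 0.0074 < α = 0.05, reject H₀.
There is sufficient evidence to reject the null hypothesis; the result is statistically significant at the 0.05 level.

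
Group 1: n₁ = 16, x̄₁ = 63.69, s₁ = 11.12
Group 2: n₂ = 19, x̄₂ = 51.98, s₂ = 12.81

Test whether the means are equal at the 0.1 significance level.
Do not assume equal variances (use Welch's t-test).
Welch's two-sample t-test:
H₀: μ₁ = μ₂
H₁: μ₁ ≠ μ₂
s₁²/n₁ = 11.12²/16 = 7.7284,  s₂²/n₂ = 12.81²/19 = 8.6366
SE = √(s₁²/n₁ + s₂²/n₂) = √(7.7284 + 8.6366) = 4.0454
df (Welch-Satterthwaite) = (s₁²/n₁ + s₂²/n₂)² / [(s₁²/n₁)²/(n₁-1) + (s₂²/n₂)²/(n₂-1)] ≈ 32.96
t = (x̄₁ - x̄₂) / SE = (63.69 - 51.98) / 4.0454 = 11.71 / 4.0454 = 2.895
p-value = 0.0067

Since p-value < α = 0.1, we reject H₀.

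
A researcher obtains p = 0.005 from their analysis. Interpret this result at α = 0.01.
Since p = 0.005 < α = 0.01, reject H₀.
There is sufficient evidence to reject the null hypothesis; the result is statistically significant at the 0.01 level.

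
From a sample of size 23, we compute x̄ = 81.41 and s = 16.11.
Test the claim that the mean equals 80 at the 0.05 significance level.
One-sample t-test:
H₀: μ = 80
H₁: μ ≠ 80
df = n - 1 = 22
t = (x̄ - μ₀) / (s/√n) = (81.41 - 80) / (16.11/√23) = 0.420
p-value = 0.6787

Since p-value > α = 0.05, we fail to reject H₀.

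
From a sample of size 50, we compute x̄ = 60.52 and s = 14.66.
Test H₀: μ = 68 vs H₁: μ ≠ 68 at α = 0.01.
One-sample t-test:
H₀: μ = 68
H₁: μ ≠ 68
df = n - 1 = 49
t = (x̄ - μ₀) / (s/√n) = (60.52 - 68) / (14.66/√50) = -3.608
p-value = 0.0007

Since p-value < α = 0.01, we reject H₀.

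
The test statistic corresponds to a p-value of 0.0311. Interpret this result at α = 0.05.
Since p = 0.0311 < α = 0.05, reject H₀.
There is sufficient evidence to reject the null hypothesis; the result is statistically significant at the 0.05 level.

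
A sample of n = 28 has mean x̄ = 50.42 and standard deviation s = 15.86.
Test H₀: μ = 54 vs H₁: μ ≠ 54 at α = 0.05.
One-sample t-test:
H₀: μ = 54
H₁: μ ≠ 54
df = n - 1 = 27
t = (x̄ - μ₀) / (s/√n) = (50.42 - 54) / (15.86/√28) = -1.194
p-value = 0.2427

Since p-value > α = 0.05, we fail to reject H₀.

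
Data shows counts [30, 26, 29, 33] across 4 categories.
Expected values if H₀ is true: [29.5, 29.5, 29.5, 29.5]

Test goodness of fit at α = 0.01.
Chi-square goodness of fit test:
H₀: observed counts match expected distribution
H₁: observed counts differ from expected distribution
df = k - 1 = 3
χ² = Σ(O - E)²/E
   = (30 - 29.5)²/29.5 + (26 - 29.5)²/29.5 + (29 - 29.5)²/29.5 + (33 - 29.5)²/29.5
   = 0.008 + 0.415 + 0.008 + 0.415
   = 0.85
p-value = 0.8381

Since p-value > α = 0.01, we fail to reject H₀.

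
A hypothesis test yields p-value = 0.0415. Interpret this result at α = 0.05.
Since p = 0.0415 < α = 0.05, reject H₀.
There is sufficient evidence to reject the null hypothesis; the result is statistically significant at the 0.05 level.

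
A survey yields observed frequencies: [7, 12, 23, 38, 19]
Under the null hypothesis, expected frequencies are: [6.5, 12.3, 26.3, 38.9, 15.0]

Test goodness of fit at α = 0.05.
Chi-square goodness of fit test:
H₀: observed counts match expected distribution
H₁: observed counts differ from expected distribution
df = k - 1 = 4
χ² = Σ(O - E)²/E
   = (7 - 6.5)²/6.5 + (12 - 12.3)²/12.3 + (23 - 26.3)²/26.3 + (38 - 38.9)²/38.9 + (19 - 15.0)²/15.0
   = 0.038 + 0.007 + 0.414 + 0.021 + 1.067
   = 1.55
p-value = 0.8182

Since p-value > α = 0.05, we fail to reject H₀.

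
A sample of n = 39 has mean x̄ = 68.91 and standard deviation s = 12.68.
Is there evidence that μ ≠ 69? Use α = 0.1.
One-sample t-test:
H₀: μ = 69
H₁: μ ≠ 69
df = n - 1 = 38
t = (x̄ - μ₀) / (s/√n) = (68.91 - 69) / (12.68/√39) = -0.044
p-value = 0.9649

Since p-value > α = 0.1, we fail to reject H₀.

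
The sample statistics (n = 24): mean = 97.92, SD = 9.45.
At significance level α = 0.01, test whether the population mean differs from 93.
One-sample t-test:
H₀: μ = 93
H₁: μ ≠ 93
df = n - 1 = 23
t = (x̄ - μ₀) / (s/√n) = (97.92 - 93) / (9.45/√24) = 2.551
p-value = 0.0179

Since p-value > α = 0.01, we fail to reject H₀.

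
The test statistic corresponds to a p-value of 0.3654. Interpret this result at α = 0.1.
Since p = 0.3654 > α = 0.1, fail to reject H₀.
There is insufficient evidence to reject the null hypothesis; the result is not statistically significant at the 0.1 level.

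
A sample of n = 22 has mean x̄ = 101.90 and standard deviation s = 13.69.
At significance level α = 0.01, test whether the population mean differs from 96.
One-sample t-test:
H₀: μ = 96
H₁: μ ≠ 96
df = n - 1 = 21
t = (x̄ - μ₀) / (s/√n) = (101.90 - 96) / (13.69/√22) = 2.021
p-value = 0.0562

Since p-value > α = 0.01, we fail to reject H₀.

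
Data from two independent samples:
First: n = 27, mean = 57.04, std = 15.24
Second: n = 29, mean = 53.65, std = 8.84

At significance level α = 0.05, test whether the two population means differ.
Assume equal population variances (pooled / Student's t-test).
Student's two-sample t-test (equal variances):
H₀: μ₁ = μ₂
H₁: μ₁ ≠ μ₂
df = n₁ + n₂ - 2 = 54
Pooled variance s_p² = [(n₁-1)s₁² + (n₂-1)s₂²] / (n₁ + n₂ - 2) = [(26)(15.24²) + (28)(8.84²)] / 54 = 152.3477
SE = √(s_p²(1/n₁ + 1/n₂)) = √(152.3477 × (1/27 + 1/29)) = 3.3009
t = (x̄₁ - x̄₂) / SE = (57.04 - 53.65) / 3.3009 = 3.39 / 3.3009 = 1.027
p-value = 0.3090

Since p-value > α = 0.05, we fail to reject H₀.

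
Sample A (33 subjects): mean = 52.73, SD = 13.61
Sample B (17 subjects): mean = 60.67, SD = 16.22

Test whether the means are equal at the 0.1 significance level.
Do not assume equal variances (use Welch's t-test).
Welch's two-sample t-test:
H₀: μ₁ = μ₂
H₁: μ₁ ≠ μ₂
s₁²/n₁ = 13.61²/33 = 5.6131,  s₂²/n₂ = 16.22²/17 = 15.4758
SE = √(s₁²/n₁ + s₂²/n₂) = √(5.6131 + 15.4758) = 4.5923
df (Welch-Satterthwaite) = (s₁²/n₁ + s₂²/n₂)² / [(s₁²/n₁)²/(n₁-1) + (s₂²/n₂)²/(n₂-1)] ≈ 27.88
t = (x̄₁ - x̄₂) / SE = (52.73 - 60.67) / 4.5923 = -7.94 / 4.5923 = -1.729
p-value = 0.0949

Since p-value < α = 0.1, we reject H₀.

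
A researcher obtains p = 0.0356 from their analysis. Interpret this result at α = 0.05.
Since p = 0.0356 < α = 0.05, reject H₀.
There is sufficient evidence to reject the null hypothesis; the result is statistically significant at the 0.05 level.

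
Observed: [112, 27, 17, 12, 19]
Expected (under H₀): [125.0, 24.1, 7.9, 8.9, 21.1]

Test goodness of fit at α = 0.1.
Chi-square goodness of fit test:
H₀: observed counts match expected distribution
H₁: observed counts differ from expected distribution
df = k - 1 = 4
χ² = Σ(O - E)²/E
   = (112 - 125.0)²/125.0 + (27 - 24.1)²/24.1 + (17 - 7.9)²/7.9 + (12 - 8.9)²/8.9 + (19 - 21.1)²/21.1
   = 1.352 + 0.349 + 10.482 + 1.080 + 0.209
   = 13.47
p-value = 0.0092

Since p-value < α = 0.1, we reject H₀.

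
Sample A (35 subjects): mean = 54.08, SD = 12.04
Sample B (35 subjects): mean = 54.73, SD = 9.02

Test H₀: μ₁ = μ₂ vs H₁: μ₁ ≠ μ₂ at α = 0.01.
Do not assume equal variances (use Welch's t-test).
Welch's two-sample t-test:
H₀: μ₁ = μ₂
H₁: μ₁ ≠ μ₂
s₁²/n₁ = 12.04²/35 = 4.1418,  s₂²/n₂ = 9.02²/35 = 2.3246
SE = √(s₁²/n₁ + s₂²/n₂) = √(4.1418 + 2.3246) = 2.5429
df (Welch-Satterthwaite) = (s₁²/n₁ + s₂²/n₂)² / [(s₁²/n₁)²/(n₁-1) + (s₂²/n₂)²/(n₂-1)] ≈ 63.02
t = (x̄₁ - x̄₂) / SE = (54.08 - 54.73) / 2.5429 = -0.65 / 2.5429 = -0.256
p-value = 0.7991

Since p-value > α = 0.01, we fail to reject H₀.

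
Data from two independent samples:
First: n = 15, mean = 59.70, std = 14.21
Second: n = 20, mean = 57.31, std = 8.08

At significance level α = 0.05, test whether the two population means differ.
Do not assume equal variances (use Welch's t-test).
Welch's two-sample t-test:
H₀: μ₁ = μ₂
H₁: μ₁ ≠ μ₂
s₁²/n₁ = 14.21²/15 = 13.4616,  s₂²/n₂ = 8.08²/20 = 3.2643
SE = √(s₁²/n₁ + s₂²/n₂) = √(13.4616 + 3.2643) = 4.0897
df (Welch-Satterthwaite) = (s₁²/n₁ + s₂²/n₂)² / [(s₁²/n₁)²/(n₁-1) + (s₂²/n₂)²/(n₂-1)] ≈ 20.72
t = (x̄₁ - x̄₂) / SE = (59.70 - 57.31) / 4.0897 = 2.39 / 4.0897 = 0.584
p-value = 0.5653

Since p-value > α = 0.05, we fail to reject H₀.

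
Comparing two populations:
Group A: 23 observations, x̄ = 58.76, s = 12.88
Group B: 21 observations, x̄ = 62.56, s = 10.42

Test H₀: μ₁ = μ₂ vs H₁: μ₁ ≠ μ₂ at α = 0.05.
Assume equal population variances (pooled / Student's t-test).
Student's two-sample t-test (equal variances):
H₀: μ₁ = μ₂
H₁: μ₁ ≠ μ₂
df = n₁ + n₂ - 2 = 42
Pooled variance s_p² = [(n₁-1)s₁² + (n₂-1)s₂²] / (n₁ + n₂ - 2) = [(22)(12.88²) + (20)(10.42²)] / 42 = 138.6001
SE = √(s_p²(1/n₁ + 1/n₂)) = √(138.6001 × (1/23 + 1/21)) = 3.5533
t = (x̄₁ - x̄₂) / SE = (58.76 - 62.56) / 3.5533 = -3.80 / 3.5533 = -1.069
p-value = 0.2910

Since p-value > α = 0.05, we fail to reject H₀.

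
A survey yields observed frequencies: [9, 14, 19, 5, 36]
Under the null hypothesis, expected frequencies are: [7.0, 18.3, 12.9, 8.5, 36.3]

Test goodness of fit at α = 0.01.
Chi-square goodness of fit test:
H₀: observed counts match expected distribution
H₁: observed counts differ from expected distribution
df = k - 1 = 4
χ² = Σ(O - E)²/E
   = (9 - 7.0)²/7.0 + (14 - 18.3)²/18.3 + (19 - 12.9)²/12.9 + (5 - 8.5)²/8.5 + (36 - 36.3)²/36.3
   = 0.571 + 1.010 + 2.884 + 1.441 + 0.002
   = 5.91
p-value = 0.2060

Since p-value > α = 0.01, we fail to reject H₀.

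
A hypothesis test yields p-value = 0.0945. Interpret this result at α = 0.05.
Since p = 0.0945 > α = 0.05, fail to reject H₀.
There is insufficient evidence to reject the null hypothesis; the result is not statistically significant at the 0.05 level.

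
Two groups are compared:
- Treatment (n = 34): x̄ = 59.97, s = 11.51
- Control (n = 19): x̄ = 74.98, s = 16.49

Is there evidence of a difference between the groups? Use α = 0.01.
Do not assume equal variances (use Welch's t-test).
Welch's two-sample t-test:
H₀: μ₁ = μ₂
H₁: μ₁ ≠ μ₂
s₁²/n₁ = 11.51²/34 = 3.8965,  s₂²/n₂ = 16.49²/19 = 14.3116
SE = √(s₁²/n₁ + s₂²/n₂) = √(3.8965 + 14.3116) = 4.2671
df (Welch-Satterthwaite) = (s₁²/n₁ + s₂²/n₂)² / [(s₁²/n₁)²/(n₁-1) + (s₂²/n₂)²/(n₂-1)] ≈ 28.00
t = (x̄₁ - x̄₂) / SE = (59.97 - 74.98) / 4.2671 = -15.01 / 4.2671 = -3.518
p-value = 0.0015

Since p-value < α = 0.01, we reject H₀.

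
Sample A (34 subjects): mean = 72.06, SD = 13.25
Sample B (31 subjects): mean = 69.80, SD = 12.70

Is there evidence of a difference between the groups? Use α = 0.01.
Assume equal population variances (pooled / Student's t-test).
Student's two-sample t-test (equal variances):
H₀: μ₁ = μ₂
H₁: μ₁ ≠ μ₂
df = n₁ + n₂ - 2 = 63
Pooled variance s_p² = [(n₁-1)s₁² + (n₂-1)s₂²] / (n₁ + n₂ - 2) = [(33)(13.25²) + (30)(12.70²)] / 63 = 168.7661
SE = √(s_p²(1/n₁ + 1/n₂)) = √(168.7661 × (1/34 + 1/31)) = 3.2261
t = (x̄₁ - x̄₂) / SE = (72.06 - 69.80) / 3.2261 = 2.26 / 3.2261 = 0.701
p-value = 0.4862

Since p-value > α = 0.01, we fail to reject H₀.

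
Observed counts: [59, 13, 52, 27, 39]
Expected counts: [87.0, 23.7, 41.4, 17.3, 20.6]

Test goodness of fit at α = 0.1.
Chi-square goodness of fit test:
H₀: observed counts match expected distribution
H₁: observed counts differ from expected distribution
df = k - 1 = 4
χ² = Σ(O - E)²/E
   = (59 - 87.0)²/87.0 + (13 - 23.7)²/23.7 + (52 - 41.4)²/41.4 + (27 - 17.3)²/17.3 + (39 - 20.6)²/20.6
   = 9.011 + 4.831 + 2.714 + 5.439 + 16.435
   = 38.43
p-value < 0.0001

Since p-value < α = 0.1, we reject H₀.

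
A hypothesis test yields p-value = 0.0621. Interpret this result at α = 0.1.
Since p = 0.0621 < α = 0.1, reject H₀.
There is sufficient evidence to reject the null hypothesis; the result is statistically significant at the 0.1 level.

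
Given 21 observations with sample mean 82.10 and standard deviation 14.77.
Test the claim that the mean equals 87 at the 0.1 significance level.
One-sample t-test:
H₀: μ = 87
H₁: μ ≠ 87
df = n - 1 = 20
t = (x̄ - μ₀) / (s/√n) = (82.10 - 87) / (14.77/√21) = -1.520
p-value = 0.1441

Since p-value > α = 0.1, we fail to reject H₀.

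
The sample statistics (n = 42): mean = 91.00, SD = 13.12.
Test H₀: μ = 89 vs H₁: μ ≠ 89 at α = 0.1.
One-sample t-test:
H₀: μ = 89
H₁: μ ≠ 89
df = n - 1 = 41
t = (x̄ - μ₀) / (s/√n) = (91.00 - 89) / (13.12/√42) = 0.988
p-value = 0.3290

Since p-value > α = 0.1, we fail to reject H₀.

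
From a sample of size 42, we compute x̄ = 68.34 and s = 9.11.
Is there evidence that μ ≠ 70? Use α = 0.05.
One-sample t-test:
H₀: μ = 70
H₁: μ ≠ 70
df = n - 1 = 41
t = (x̄ - μ₀) / (s/√n) = (68.34 - 70) / (9.11/√42) = -1.181
p-value = 0.2444

Since p-value > α = 0.05, we fail to reject H₀.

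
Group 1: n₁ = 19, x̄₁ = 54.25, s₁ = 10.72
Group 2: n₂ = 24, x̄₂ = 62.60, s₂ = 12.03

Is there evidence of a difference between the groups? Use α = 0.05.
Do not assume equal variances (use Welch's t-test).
Welch's two-sample t-test:
H₀: μ₁ = μ₂
H₁: μ₁ ≠ μ₂
s₁²/n₁ = 10.72²/19 = 6.0483,  s₂²/n₂ = 12.03²/24 = 6.0300
SE = √(s₁²/n₁ + s₂²/n₂) = √(6.0483 + 6.0300) = 3.4754
df (Welch-Satterthwaite) = (s₁²/n₁ + s₂²/n₂)² / [(s₁²/n₁)²/(n₁-1) + (s₂²/n₂)²/(n₂-1)] ≈ 40.38
t = (x̄₁ - x̄₂) / SE = (54.25 - 62.60) / 3.4754 = -8.35 / 3.4754 = -2.403
p-value = 0.0210

Since p-value < α = 0.05, we reject H₀.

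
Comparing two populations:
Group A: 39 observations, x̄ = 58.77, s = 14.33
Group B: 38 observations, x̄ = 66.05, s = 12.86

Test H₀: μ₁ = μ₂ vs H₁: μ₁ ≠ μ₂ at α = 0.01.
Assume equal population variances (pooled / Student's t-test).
Student's two-sample t-test (equal variances):
H₀: μ₁ = μ₂
H₁: μ₁ ≠ μ₂
df = n₁ + n₂ - 2 = 75
Pooled variance s_p² = [(n₁-1)s₁² + (n₂-1)s₂²] / (n₁ + n₂ - 2) = [(38)(14.33²) + (37)(12.86²)] / 75 = 185.6307
SE = √(s_p²(1/n₁ + 1/n₂)) = √(185.6307 × (1/39 + 1/38)) = 3.1056
t = (x̄₁ - x̄₂) / SE = (58.77 - 66.05) / 3.1056 = -7.28 / 3.1056 = -2.344
p-value = 0.0217

Since p-value > α = 0.01, we fail to reject H₀.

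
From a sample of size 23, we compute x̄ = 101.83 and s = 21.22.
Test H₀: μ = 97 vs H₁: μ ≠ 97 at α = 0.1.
One-sample t-test:
H₀: μ = 97
H₁: μ ≠ 97
df = n - 1 = 22
t = (x̄ - μ₀) / (s/√n) = (101.83 - 97) / (21.22/√23) = 1.092
p-value = 0.2868

Since p-value > α = 0.1, we fail to reject H₀.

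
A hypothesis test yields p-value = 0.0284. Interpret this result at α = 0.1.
Since p = 0.0284 < α = 0.1, reject H₀.
There is sufficient evidence to reject the null hypothesis; the result is statistically significant at the 0.1 level.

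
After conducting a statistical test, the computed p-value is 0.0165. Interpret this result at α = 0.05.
Since p = 0.0165 < α = 0.05, reject H₀.
There is sufficient evidence to reject the null hypothesis; the result is statistically significant at the 0.05 level.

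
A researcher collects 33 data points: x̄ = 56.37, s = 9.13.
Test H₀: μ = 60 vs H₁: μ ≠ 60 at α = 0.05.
One-sample t-test:
H₀: μ = 60
H₁: μ ≠ 60
df = n - 1 = 32
t = (x̄ - μ₀) / (s/√n) = (56.37 - 60) / (9.13/√33) = -2.284
p-value = 0.0292

Since p-value < α = 0.05, we reject H₀.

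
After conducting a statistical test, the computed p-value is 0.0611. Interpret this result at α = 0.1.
Since p = 0.0611 < α = 0.1, reject H₀.
There is sufficient evidence to reject the null hypothesis; the result is statistically significant at the 0.1 level.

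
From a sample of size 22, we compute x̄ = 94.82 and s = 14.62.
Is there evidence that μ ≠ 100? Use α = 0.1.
One-sample t-test:
H₀: μ = 100
H₁: μ ≠ 100
df = n - 1 = 21
t = (x̄ - μ₀) / (s/√n) = (94.82 - 100) / (14.62/√22) = -1.662
p-value = 0.1114

Since p-value > α = 0.1, we fail to reject H₀.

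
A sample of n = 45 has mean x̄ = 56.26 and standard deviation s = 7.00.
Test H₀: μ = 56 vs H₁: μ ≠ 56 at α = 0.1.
One-sample t-test:
H₀: μ = 56
H₁: μ ≠ 56
df = n - 1 = 44
t = (x̄ - μ₀) / (s/√n) = (56.26 - 56) / (7.00/√45) = 0.249
p-value = 0.8044

Since p-value > α = 0.1, we fail to reject H₀.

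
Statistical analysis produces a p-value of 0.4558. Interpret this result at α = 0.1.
Since p = 0.4558 > α = 0.1, fail to reject H₀.
There is insufficient evidence to reject the null hypothesis; the result is not statistically significant at the 0.1 level.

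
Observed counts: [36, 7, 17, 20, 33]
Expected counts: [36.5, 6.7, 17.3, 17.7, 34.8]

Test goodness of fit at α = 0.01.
Chi-square goodness of fit test:
H₀: observed counts match expected distribution
H₁: observed counts differ from expected distribution
df = k - 1 = 4
χ² = Σ(O - E)²/E
   = (36 - 36.5)²/36.5 + (7 - 6.7)²/6.7 + (17 - 17.3)²/17.3 + (20 - 17.7)²/17.7 + (33 - 34.8)²/34.8
   = 0.007 + 0.013 + 0.005 + 0.299 + 0.093
   = 0.42
p-value = 0.9810

Since p-value > α = 0.01, we fail to reject H₀.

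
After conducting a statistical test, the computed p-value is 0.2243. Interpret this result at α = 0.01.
Since p = 0.2243 > α = 0.01, fail to reject H₀.
There is insufficient evidence to reject the null hypothesis; the result is not statistically significant at the 0.01 level.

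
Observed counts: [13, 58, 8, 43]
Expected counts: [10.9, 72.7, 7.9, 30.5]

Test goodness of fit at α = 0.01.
Chi-square goodness of fit test:
H₀: observed counts match expected distribution
H₁: observed counts differ from expected distribution
df = k - 1 = 3
χ² = Σ(O - E)²/E
   = (13 - 10.9)²/10.9 + (58 - 72.7)²/72.7 + (8 - 7.9)²/7.9 + (43 - 30.5)²/30.5
   = 0.405 + 2.972 + 0.001 + 5.123
   = 8.50
p-value = 0.0367

Since p-value > α = 0.01, we fail to reject H₀.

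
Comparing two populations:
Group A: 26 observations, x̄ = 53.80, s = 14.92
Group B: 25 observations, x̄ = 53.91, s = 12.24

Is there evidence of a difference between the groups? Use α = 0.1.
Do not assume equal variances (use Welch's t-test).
Welch's two-sample t-test:
H₀: μ₁ = μ₂
H₁: μ₁ ≠ μ₂
s₁²/n₁ = 14.92²/26 = 8.5618,  s₂²/n₂ = 12.24²/25 = 5.9927
SE = √(s₁²/n₁ + s₂²/n₂) = √(8.5618 + 5.9927) = 3.8150
df (Welch-Satterthwaite) = (s₁²/n₁ + s₂²/n₂)² / [(s₁²/n₁)²/(n₁-1) + (s₂²/n₂)²/(n₂-1)] ≈ 47.83
t = (x̄₁ - x̄₂) / SE = (53.80 - 53.91) / 3.8150 = -0.11 / 3.8150 = -0.029
p-value = 0.9771

Since p-value > α = 0.1, we fail to reject H₀.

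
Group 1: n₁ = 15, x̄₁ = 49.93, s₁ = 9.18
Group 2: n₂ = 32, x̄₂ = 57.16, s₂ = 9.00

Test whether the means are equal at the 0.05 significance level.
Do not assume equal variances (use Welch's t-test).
Welch's two-sample t-test:
H₀: μ₁ = μ₂
H₁: μ₁ ≠ μ₂
s₁²/n₁ = 9.18²/15 = 5.6182,  s₂²/n₂ = 9.00²/32 = 2.5312
SE = √(s₁²/n₁ + s₂²/n₂) = √(5.6182 + 2.5312) = 2.8547
df (Welch-Satterthwaite) = (s₁²/n₁ + s₂²/n₂)² / [(s₁²/n₁)²/(n₁-1) + (s₂²/n₂)²/(n₂-1)] ≈ 26.98
t = (x̄₁ - x̄₂) / SE = (49.93 - 57.16) / 2.8547 = -7.23 / 2.8547 = -2.533
p-value = 0.0174

Since p-value < α = 0.05, we reject H₀.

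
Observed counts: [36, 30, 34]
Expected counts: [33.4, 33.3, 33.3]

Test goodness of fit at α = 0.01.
Chi-square goodness of fit test:
H₀: observed counts match expected distribution
H₁: observed counts differ from expected distribution
df = k - 1 = 2
χ² = Σ(O - E)²/E
   = (36 - 33.4)²/33.4 + (30 - 33.3)²/33.3 + (34 - 33.3)²/33.3
   = 0.202 + 0.327 + 0.015
   = 0.54
p-value = 0.7618

Since p-value > α = 0.01, we fail to reject H₀.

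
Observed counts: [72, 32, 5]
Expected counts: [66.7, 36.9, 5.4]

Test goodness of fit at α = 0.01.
Chi-square goodness of fit test:
H₀: observed counts match expected distribution
H₁: observed counts differ from expected distribution
df = k - 1 = 2
χ² = Σ(O - E)²/E
   = (72 - 66.7)²/66.7 + (32 - 36.9)²/36.9 + (5 - 5.4)²/5.4
   = 0.421 + 0.651 + 0.030
   = 1.10
p-value = 0.5765

Since p-value > α = 0.01, we fail to reject H₀.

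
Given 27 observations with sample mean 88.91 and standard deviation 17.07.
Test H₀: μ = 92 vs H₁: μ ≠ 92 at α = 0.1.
One-sample t-test:
H₀: μ = 92
H₁: μ ≠ 92
df = n - 1 = 26
t = (x̄ - μ₀) / (s/√n) = (88.91 - 92) / (17.07/√27) = -0.941
p-value = 0.3556

Since p-value > α = 0.1, we fail to reject H₀.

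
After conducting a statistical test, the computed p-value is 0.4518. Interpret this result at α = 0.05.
Since p = 0.4518 > α = 0.05, fail to reject H₀.
There is insufficient evidence to reject the null hypothesis; the result is not statistically significant at the 0.05 level.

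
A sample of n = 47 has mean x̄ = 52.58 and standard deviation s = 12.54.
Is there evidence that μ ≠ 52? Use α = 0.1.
One-sample t-test:
H₀: μ = 52
H₁: μ ≠ 52
df = n - 1 = 46
t = (x̄ - μ₀) / (s/√n) = (52.58 - 52) / (12.54/√47) = 0.317
p-value = 0.7526

Since p-value > α = 0.1, we fail to reject H₀.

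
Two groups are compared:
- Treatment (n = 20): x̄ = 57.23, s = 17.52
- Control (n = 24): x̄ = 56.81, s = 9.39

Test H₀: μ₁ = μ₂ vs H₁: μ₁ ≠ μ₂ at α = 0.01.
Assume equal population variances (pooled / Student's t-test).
Student's two-sample t-test (equal variances):
H₀: μ₁ = μ₂
H₁: μ₁ ≠ μ₂
df = n₁ + n₂ - 2 = 42
Pooled variance s_p² = [(n₁-1)s₁² + (n₂-1)s₂²] / (n₁ + n₂ - 2) = [(19)(17.52²) + (23)(9.39²)] / 42 = 187.1432
SE = √(s_p²(1/n₁ + 1/n₂)) = √(187.1432 × (1/20 + 1/24)) = 4.1418
t = (x̄₁ - x̄₂) / SE = (57.23 - 56.81) / 4.1418 = 0.42 / 4.1418 = 0.101
p-value = 0.9197

Since p-value > α = 0.01, we fail to reject H₀.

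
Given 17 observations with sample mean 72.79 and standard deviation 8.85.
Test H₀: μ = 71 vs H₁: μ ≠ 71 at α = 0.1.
One-sample t-test:
H₀: μ = 71
H₁: μ ≠ 71
df = n - 1 = 16
t = (x̄ - μ₀) / (s/√n) = (72.79 - 71) / (8.85/√17) = 0.834
p-value = 0.4166

Since p-value > α = 0.1, we fail to reject H₀.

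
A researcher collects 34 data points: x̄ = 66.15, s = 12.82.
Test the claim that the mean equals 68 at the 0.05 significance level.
One-sample t-test:
H₀: μ = 68
H₁: μ ≠ 68
df = n - 1 = 33
t = (x̄ - μ₀) / (s/√n) = (66.15 - 68) / (12.82/√34) = -0.841
p-value = 0.4062

Since p-value > α = 0.05, we fail to reject H₀.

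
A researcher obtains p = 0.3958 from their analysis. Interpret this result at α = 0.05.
Since p = 0.3958 > α = 0.05, fail to reject H₀.
There is insufficient evidence to reject the null hypothesis; the result is not statistically significant at the 0.05 level.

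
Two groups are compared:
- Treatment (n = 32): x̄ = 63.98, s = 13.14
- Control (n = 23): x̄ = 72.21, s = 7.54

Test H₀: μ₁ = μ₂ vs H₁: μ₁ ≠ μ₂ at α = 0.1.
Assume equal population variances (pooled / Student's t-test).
Student's two-sample t-test (equal variances):
H₀: μ₁ = μ₂
H₁: μ₁ ≠ μ₂
df = n₁ + n₂ - 2 = 53
Pooled variance s_p² = [(n₁-1)s₁² + (n₂-1)s₂²] / (n₁ + n₂ - 2) = [(31)(13.14²) + (22)(7.54²)] / 53 = 124.5884
SE = √(s_p²(1/n₁ + 1/n₂)) = √(124.5884 × (1/32 + 1/23)) = 3.0513
t = (x̄₁ - x̄₂) / SE = (63.98 - 72.21) / 3.0513 = -8.23 / 3.0513 = -2.697
p-value = 0.0094

Since p-value < α = 0.1, we reject H₀.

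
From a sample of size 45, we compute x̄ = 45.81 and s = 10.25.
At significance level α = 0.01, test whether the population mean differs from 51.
One-sample t-test:
H₀: μ = 51
H₁: μ ≠ 51
df = n - 1 = 44
t = (x̄ - μ₀) / (s/√n) = (45.81 - 51) / (10.25/√45) = -3.397
p-value = 0.0015

Since p-value < α = 0.01, we reject H₀.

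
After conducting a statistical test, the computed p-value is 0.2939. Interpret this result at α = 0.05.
Since p = 0.2939 > α = 0.05, fail to reject H₀.
There is insufficient evidence to reject the null hypothesis; the result is not statistically significant at the 0.05 level.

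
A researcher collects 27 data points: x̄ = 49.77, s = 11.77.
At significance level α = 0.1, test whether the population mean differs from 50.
One-sample t-test:
H₀: μ = 50
H₁: μ ≠ 50
df = n - 1 = 26
t = (x̄ - μ₀) / (s/√n) = (49.77 - 50) / (11.77/√27) = -0.102
p-value = 0.9199

Since p-value > α = 0.1, we fail to reject H₀.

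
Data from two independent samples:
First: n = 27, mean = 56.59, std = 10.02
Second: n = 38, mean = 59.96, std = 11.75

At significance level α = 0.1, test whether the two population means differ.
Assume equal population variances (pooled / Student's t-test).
Student's two-sample t-test (equal variances):
H₀: μ₁ = μ₂
H₁: μ₁ ≠ μ₂
df = n₁ + n₂ - 2 = 63
Pooled variance s_p² = [(n₁-1)s₁² + (n₂-1)s₂²] / (n₁ + n₂ - 2) = [(26)(10.02²) + (37)(11.75²)] / 63 = 122.5194
SE = √(s_p²(1/n₁ + 1/n₂)) = √(122.5194 × (1/27 + 1/38)) = 2.7860
t = (x̄₁ - x̄₂) / SE = (56.59 - 59.96) / 2.7860 = -3.37 / 2.7860 = -1.210
p-value = 0.2309

Since p-value > α = 0.1, we fail to reject H₀.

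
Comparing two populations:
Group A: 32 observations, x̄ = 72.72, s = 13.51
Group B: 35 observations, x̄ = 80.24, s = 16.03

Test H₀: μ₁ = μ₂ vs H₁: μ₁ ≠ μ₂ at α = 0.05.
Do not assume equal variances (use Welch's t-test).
Welch's two-sample t-test:
H₀: μ₁ = μ₂
H₁: μ₁ ≠ μ₂
s₁²/n₁ = 13.51²/32 = 5.7038,  s₂²/n₂ = 16.03²/35 = 7.3417
SE = √(s₁²/n₁ + s₂²/n₂) = √(5.7038 + 7.3417) = 3.6119
df (Welch-Satterthwaite) = (s₁²/n₁ + s₂²/n₂)² / [(s₁²/n₁)²/(n₁-1) + (s₂²/n₂)²/(n₂-1)] ≈ 64.59
t = (x̄₁ - x̄₂) / SE = (72.72 - 80.24) / 3.6119 = -7.52 / 3.6119 = -2.082
p-value = 0.0413

Since p-value < α = 0.05, we reject H₀.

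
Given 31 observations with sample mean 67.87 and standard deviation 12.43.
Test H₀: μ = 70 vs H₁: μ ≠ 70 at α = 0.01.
One-sample t-test:
H₀: μ = 70
H₁: μ ≠ 70
df = n - 1 = 30
t = (x̄ - μ₀) / (s/√n) = (67.87 - 70) / (12.43/√31) = -0.954
p-value = 0.3477

Since p-value > α = 0.01, we fail to reject H₀.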